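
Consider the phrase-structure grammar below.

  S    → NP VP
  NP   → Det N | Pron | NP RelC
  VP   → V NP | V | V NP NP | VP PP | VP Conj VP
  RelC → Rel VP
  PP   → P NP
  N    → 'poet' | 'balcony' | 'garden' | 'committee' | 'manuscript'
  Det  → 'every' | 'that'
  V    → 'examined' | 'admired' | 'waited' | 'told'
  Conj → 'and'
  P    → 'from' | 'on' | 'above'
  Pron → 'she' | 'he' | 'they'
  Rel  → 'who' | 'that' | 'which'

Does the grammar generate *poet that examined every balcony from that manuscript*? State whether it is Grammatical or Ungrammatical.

Ungrammatical

For S → NP VP, no prefix of the string parses as an NP.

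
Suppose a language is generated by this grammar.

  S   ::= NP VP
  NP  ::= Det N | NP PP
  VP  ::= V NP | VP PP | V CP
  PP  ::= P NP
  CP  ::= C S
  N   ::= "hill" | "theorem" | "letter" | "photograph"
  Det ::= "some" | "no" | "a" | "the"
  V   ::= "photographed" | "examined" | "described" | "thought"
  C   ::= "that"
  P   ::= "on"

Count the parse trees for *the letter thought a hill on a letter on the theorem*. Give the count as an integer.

5

Two of the 5 distinct bracketings:
[S [NP [Det the] [N letter]] [VP [V thought] [NP [NP [Det a] [N hill]] [PP [P on] [NP [NP [Det a] [N letter]] [PP [P on] [NP [Det the] [N theorem]]]]]]]]
[S [NP [Det the] [N letter]] [VP [V thought] [NP [NP [NP [Det a] [N hill]] [PP [P on] [NP [Det a] [N letter]]]] [PP [P on] [NP [Det the] [N theorem]]]]]]
The trees differ in how a recursive rule is bracketed over the same span.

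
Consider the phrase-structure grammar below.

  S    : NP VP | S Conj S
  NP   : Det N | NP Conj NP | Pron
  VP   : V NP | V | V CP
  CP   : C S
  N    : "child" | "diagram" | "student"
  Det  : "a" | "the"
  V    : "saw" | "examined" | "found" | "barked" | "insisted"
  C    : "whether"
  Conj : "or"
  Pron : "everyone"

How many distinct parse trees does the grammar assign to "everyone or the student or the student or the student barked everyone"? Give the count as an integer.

5

Two of the 5 distinct bracketings:
[S [NP [NP [Pron everyone]] [Conj or] [NP [NP [Det the] [N student]] [Conj or] [NP [NP [Det the] [N student]] [Conj or] [NP [Det the] [N student]]]]] [VP [V barked] [NP [Pron everyone]]]]
[S [NP [NP [Pron everyone]] [Conj or] [NP [NP [NP [Det the] [N student]] [Conj or] [NP [Det the] [N student]]] [Conj or] [NP [Det the] [N student]]]] [VP [V barked] [NP [Pron everyone]]]]
The trees differ in how a recursive rule is bracketed over the same span.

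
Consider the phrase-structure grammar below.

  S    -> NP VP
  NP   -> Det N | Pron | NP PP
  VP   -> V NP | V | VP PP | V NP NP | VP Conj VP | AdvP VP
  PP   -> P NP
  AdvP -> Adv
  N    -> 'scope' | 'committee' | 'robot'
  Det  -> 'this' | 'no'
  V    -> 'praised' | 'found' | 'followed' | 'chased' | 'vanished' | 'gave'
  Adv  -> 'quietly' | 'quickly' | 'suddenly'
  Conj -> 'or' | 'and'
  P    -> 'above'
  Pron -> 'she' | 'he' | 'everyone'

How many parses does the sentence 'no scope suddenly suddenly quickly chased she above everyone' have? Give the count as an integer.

Two of the 5 distinct bracketings:
[S [NP [Det no] [N scope]] [VP [VP [AdvP [Adv suddenly]] [VP [AdvP [Adv suddenly]] [VP [AdvP [Adv quickly]] [VP [V chased] [NP [Pron she]]]]]] [PP [P above] [NP [Pron everyone]]]]]
[S [NP [Det no] [N scope]] [VP [AdvP [Adv suddenly]] [VP [VP [AdvP [Adv suddenly]] [VP [AdvP [Adv quickly]] [VP [V chased] [NP [Pron she]]]]] [PP [P above] [NP [Pron everyone]]]]]]
The trees differ in how a recursive rule is bracketed over the same span.

5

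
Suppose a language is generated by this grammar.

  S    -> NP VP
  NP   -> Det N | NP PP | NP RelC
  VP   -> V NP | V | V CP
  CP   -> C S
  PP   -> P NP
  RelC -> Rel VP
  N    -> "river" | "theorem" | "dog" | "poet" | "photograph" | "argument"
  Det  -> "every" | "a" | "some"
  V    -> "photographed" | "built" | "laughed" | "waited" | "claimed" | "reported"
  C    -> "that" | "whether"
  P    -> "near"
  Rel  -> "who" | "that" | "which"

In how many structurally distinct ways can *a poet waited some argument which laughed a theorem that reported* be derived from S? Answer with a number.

The two bracketings:
[S [NP [Det a] [N poet]] [VP [V waited] [NP [NP [Det some] [N argument]] [RelC [Rel which] [VP [V laughed] [NP [NP [Det a] [N theorem]] [RelC [Rel that] [VP [V reported]]]]]]]]]
[S [NP [Det a] [N poet]] [VP [V waited] [NP [NP [NP [Det some] [N argument]] [RelC [Rel which] [VP [V laughed] [NP [Det a] [N theorem]]]]] [RelC [Rel that] [VP [V reported]]]]]]
The trees differ in how a recursive rule is bracketed over the same span.

2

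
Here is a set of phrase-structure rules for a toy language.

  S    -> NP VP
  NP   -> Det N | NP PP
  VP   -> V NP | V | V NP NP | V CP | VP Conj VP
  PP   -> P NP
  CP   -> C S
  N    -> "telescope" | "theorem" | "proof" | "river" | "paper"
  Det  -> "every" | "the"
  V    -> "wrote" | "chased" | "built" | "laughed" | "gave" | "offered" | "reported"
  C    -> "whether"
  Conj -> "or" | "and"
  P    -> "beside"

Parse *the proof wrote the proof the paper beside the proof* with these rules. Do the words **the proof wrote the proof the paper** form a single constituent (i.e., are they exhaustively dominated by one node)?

[S [NP [Det the] [N proof]] [VP [V wrote] [NP [Det the] [N proof]] [NP [NP [Det the] [N paper]] [PP [P beside] [NP [Det the] [N proof]]]]]]
The smallest constituent containing 'the proof wrote the proof the paper' is the S spanning 'the proof wrote the proof the paper beside the proof'; no single node in the tree dominates exactly the given words.

No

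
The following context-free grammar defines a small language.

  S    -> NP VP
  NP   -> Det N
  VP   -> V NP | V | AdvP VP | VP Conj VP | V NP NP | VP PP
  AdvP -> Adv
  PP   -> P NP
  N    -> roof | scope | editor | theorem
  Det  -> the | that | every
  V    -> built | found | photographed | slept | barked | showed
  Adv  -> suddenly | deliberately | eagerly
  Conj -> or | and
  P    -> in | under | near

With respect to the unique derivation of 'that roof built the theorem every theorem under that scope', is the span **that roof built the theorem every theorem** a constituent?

No

[S [NP [Det that] [N roof]] [VP [VP [V built] [NP [Det the] [N theorem]] [NP [Det every] [N theorem]]] [PP [P under] [NP [Det that] [N scope]]]]]
The smallest constituent containing 'that roof built the theorem every theorem' is the S spanning 'that roof built the theorem every theorem under that scope'; no single node in the tree dominates exactly the given words.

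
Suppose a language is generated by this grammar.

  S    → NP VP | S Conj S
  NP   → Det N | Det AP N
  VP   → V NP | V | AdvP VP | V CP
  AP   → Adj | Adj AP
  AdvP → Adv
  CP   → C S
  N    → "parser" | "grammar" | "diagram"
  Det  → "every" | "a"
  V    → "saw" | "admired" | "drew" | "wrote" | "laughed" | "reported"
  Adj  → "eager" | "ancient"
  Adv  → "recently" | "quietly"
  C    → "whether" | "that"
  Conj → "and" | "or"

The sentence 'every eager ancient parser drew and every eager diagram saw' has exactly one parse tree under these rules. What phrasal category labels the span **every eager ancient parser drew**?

S

S
  S
    NP
      Det: every
      AP
        Adj: eager
        AP
          Adj: ancient
      N: parser
    VP
      V: drew
  Conj: and
  S
    NP
      Det: every
      AP
        Adj: eager
      N: diagram
    VP
      V: saw
The span 'every eager ancient parser drew' is the S node built by S → NP VP.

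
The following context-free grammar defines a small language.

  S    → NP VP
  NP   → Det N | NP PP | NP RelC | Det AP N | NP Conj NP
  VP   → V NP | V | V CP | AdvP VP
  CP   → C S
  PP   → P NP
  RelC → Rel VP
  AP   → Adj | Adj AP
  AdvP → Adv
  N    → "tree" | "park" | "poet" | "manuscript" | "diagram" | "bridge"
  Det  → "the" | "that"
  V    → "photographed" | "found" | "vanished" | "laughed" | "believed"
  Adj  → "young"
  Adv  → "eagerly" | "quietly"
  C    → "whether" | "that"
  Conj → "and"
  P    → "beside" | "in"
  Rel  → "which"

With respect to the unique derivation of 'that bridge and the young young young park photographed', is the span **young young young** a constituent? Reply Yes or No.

[S [NP [NP [Det that] [N bridge]] [Conj and] [NP [Det the] [AP [Adj young] [AP [Adj young] [AP [Adj young]]]] [N park]]] [VP [V photographed]]]
The words 'young young young' are exhaustively dominated by a single AP node (built by AP → Adj AP), so they form a constituent.

Yes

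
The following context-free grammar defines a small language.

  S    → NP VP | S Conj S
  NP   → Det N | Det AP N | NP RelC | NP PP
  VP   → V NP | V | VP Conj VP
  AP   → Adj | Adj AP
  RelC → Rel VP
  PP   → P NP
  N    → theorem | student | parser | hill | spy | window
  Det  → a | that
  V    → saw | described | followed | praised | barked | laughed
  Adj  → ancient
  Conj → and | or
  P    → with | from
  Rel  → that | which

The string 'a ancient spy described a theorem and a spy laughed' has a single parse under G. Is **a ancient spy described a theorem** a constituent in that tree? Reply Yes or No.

[S [S [NP [Det a] [AP [Adj ancient]] [N spy]] [VP [V described] [NP [Det a] [N theorem]]]] [Conj and] [S [NP [Det a] [N spy]] [VP [V laughed]]]]
The words 'a ancient spy described a theorem' are exhaustively dominated by a single S node (built by S → NP VP), so they form a constituent.

Yes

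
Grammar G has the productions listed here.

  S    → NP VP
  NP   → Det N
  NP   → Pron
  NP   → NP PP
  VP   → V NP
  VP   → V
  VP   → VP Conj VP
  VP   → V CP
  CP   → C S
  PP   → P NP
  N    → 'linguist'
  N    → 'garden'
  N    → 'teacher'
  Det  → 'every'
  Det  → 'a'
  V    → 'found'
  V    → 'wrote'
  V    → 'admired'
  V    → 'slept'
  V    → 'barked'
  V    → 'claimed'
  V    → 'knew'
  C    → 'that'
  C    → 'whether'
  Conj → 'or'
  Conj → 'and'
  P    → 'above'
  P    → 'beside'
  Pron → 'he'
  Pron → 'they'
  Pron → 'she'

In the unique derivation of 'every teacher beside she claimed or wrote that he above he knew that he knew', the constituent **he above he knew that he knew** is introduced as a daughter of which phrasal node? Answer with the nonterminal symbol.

[S [NP [NP [Det every] [N teacher]] [PP [P beside] [NP [Pron she]]]] [VP [VP [V claimed]] [Conj or] [VP [V wrote] [CP [C that] [S [NP [NP [Pron he]] [PP [P above] [NP [Pron he]]]] [VP [V knew] [CP [C that] [S [NP [Pron he]] [VP [V knew]]]]]]]]]]
The span 'he above he knew that he knew' is the S node built by S → NP VP.
Its mother is the CP built by CP → C S.

CP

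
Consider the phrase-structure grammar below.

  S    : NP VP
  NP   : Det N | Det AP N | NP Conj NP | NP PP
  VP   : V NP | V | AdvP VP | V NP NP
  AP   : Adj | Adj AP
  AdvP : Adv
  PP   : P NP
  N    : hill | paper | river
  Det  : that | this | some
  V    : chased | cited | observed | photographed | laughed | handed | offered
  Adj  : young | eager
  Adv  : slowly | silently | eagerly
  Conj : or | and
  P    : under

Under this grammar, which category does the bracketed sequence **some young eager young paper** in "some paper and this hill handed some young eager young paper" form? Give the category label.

S
  NP
    NP
      Det: some
      N: paper
    Conj: and
    NP
      Det: this
      N: hill
  VP
    V: handed
    NP
      Det: some
      AP
        Adj: young
        AP
          Adj: eager
          AP
            Adj: young
      N: paper
The span 'some young eager young paper' is the NP node built by NP → Det AP N.

NP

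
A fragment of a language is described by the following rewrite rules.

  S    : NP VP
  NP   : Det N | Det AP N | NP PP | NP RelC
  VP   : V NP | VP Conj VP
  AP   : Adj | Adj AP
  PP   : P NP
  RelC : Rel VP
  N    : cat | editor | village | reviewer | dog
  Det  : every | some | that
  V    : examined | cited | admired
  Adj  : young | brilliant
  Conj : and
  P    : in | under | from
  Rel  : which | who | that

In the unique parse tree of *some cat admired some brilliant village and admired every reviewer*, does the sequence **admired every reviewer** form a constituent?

Yes

[S [NP [Det some] [N cat]] [VP [VP [V admired] [NP [Det some] [AP [Adj brilliant]] [N village]]] [Conj and] [VP [V admired] [NP [Det every] [N reviewer]]]]]
The words 'admired every reviewer' are exhaustively dominated by a single VP node (built by VP → V NP), so they form a constituent.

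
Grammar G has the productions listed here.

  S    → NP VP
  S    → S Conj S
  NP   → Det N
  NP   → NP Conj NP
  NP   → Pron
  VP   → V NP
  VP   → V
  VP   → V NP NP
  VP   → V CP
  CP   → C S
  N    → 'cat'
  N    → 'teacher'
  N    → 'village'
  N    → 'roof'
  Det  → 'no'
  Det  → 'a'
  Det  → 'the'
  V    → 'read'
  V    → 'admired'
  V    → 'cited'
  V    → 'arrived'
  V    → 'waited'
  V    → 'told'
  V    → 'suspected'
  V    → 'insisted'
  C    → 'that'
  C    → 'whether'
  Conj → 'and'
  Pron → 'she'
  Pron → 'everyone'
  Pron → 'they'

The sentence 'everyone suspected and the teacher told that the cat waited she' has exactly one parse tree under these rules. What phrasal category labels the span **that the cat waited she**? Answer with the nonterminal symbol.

S
  S
    NP
      Pron: everyone
    VP
      V: suspected
  Conj: and
  S
    NP
      Det: the
      N: teacher
    VP
      V: told
      CP
        C: that
        S
          NP
            Det: the
            N: cat
          VP
            V: waited
            NP
              Pron: she
The span 'that the cat waited she' is the CP node built by CP → C S.

CP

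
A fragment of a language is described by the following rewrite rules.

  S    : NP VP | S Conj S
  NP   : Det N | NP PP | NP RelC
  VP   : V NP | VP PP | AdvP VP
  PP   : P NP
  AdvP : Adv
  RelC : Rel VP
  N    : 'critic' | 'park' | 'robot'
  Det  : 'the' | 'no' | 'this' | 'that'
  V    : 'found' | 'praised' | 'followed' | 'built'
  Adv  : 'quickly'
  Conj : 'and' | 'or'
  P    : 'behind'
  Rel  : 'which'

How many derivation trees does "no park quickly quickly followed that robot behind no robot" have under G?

Two of the 4 distinct bracketings:
[S [NP [Det no] [N park]] [VP [VP [AdvP [Adv quickly]] [VP [AdvP [Adv quickly]] [VP [V followed] [NP [Det that] [N robot]]]]] [PP [P behind] [NP [Det no] [N robot]]]]]
[S [NP [Det no] [N park]] [VP [AdvP [Adv quickly]] [VP [VP [AdvP [Adv quickly]] [VP [V followed] [NP [Det that] [N robot]]]] [PP [P behind] [NP [Det no] [N robot]]]]]]
The trees differ in how a recursive rule is bracketed over the same span.

4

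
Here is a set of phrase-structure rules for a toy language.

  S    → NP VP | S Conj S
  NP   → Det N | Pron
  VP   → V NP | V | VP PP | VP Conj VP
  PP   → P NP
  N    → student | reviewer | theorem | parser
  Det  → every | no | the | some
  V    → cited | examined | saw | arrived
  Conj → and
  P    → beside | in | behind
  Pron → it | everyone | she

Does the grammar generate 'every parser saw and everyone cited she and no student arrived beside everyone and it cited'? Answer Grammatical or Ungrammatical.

Grammatical

[S [S [NP [Det every] [N parser]] [VP [V saw]]] [Conj and] [S [S [NP [Pron everyone]] [VP [V cited] [NP [Pron she]]]] [Conj and] [S [S [NP [Det no] [N student]] [VP [VP [V arrived]] [PP [P beside] [NP [Pron everyone]]]]] [Conj and] [S [NP [Pron it]] [VP [V cited]]]]]]
Every word is introduced by a lexical rule and the phrasal rules combine the resulting categories into a single S.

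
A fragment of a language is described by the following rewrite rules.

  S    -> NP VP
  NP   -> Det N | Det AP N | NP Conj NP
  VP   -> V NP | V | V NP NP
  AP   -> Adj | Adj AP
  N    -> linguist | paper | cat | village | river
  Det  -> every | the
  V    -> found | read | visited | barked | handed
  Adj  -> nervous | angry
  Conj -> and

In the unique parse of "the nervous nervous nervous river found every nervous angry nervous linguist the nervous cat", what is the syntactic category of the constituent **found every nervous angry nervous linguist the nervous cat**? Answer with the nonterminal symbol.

VP

S
  NP
    Det: the
    AP
      Adj: nervous
      AP
        Adj: nervous
        AP
          Adj: nervous
    N: river
  VP
    V: found
    NP
      Det: every
      AP
        Adj: nervous
        AP
          Adj: angry
          AP
            Adj: nervous
      N: linguist
    NP
      Det: the
      AP
        Adj: nervous
      N: cat
The span 'found every nervous angry nervous linguist the nervous cat' is the VP node built by VP → V NP NP.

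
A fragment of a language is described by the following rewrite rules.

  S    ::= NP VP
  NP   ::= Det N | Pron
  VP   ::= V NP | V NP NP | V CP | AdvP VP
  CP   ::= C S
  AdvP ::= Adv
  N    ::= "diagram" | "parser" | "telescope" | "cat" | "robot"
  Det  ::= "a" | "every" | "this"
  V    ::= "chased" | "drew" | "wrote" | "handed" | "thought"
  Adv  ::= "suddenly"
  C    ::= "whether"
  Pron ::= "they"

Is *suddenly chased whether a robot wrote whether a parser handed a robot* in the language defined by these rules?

Ungrammatical

For S → NP VP, no prefix of the string parses as an NP.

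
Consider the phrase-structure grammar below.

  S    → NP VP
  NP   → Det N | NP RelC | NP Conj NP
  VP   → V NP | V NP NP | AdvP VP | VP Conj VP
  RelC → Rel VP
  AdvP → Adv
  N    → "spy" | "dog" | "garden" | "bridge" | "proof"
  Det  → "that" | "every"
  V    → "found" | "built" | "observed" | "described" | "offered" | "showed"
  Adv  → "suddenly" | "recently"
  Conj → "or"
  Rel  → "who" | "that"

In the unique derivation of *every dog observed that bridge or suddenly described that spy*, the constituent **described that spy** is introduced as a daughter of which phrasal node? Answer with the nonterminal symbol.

S
  NP
    Det: every
    N: dog
  VP
    VP
      V: observed
      NP
        Det: that
        N: bridge
    Conj: or
    VP
      AdvP
        Adv: suddenly
      VP
        V: described
        NP
          Det: that
          N: spy
The span 'described that spy' is the VP node built by VP → V NP.
Its mother is the VP built by VP → AdvP VP.

VP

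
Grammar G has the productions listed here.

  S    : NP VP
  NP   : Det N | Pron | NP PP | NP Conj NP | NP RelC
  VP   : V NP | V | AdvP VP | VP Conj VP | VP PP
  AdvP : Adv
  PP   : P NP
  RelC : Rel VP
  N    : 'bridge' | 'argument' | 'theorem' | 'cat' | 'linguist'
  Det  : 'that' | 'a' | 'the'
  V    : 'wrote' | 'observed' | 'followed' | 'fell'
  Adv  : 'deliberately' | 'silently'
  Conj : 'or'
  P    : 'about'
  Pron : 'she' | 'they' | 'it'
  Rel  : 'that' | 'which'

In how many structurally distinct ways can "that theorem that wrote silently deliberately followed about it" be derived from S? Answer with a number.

Two of the 3 distinct bracketings:
[S [NP [NP [Det that] [N theorem]] [RelC [Rel that] [VP [V wrote]]]] [VP [AdvP [Adv silently]] [VP [AdvP [Adv deliberately]] [VP [VP [V followed]] [PP [P about] [NP [Pron it]]]]]]]
[S [NP [NP [Det that] [N theorem]] [RelC [Rel that] [VP [V wrote]]]] [VP [AdvP [Adv silently]] [VP [VP [AdvP [Adv deliberately]] [VP [V followed]]] [PP [P about] [NP [Pron it]]]]]]
The trees differ in how a recursive rule is bracketed over the same span.

3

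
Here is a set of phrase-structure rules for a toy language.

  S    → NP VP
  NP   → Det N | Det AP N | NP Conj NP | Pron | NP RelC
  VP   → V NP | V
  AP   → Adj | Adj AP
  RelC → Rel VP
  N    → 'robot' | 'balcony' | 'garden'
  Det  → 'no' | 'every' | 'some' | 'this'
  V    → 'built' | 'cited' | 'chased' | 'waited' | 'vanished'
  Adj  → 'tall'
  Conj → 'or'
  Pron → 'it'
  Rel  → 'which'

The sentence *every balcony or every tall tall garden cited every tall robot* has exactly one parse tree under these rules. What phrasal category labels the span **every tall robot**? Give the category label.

NP

S
  NP
    NP
      Det: every
      N: balcony
    Conj: or
    NP
      Det: every
      AP
        Adj: tall
        AP
          Adj: tall
      N: garden
  VP
    V: cited
    NP
      Det: every
      AP
        Adj: tall
      N: robot
The span 'every tall robot' is the NP node built by NP → Det AP N.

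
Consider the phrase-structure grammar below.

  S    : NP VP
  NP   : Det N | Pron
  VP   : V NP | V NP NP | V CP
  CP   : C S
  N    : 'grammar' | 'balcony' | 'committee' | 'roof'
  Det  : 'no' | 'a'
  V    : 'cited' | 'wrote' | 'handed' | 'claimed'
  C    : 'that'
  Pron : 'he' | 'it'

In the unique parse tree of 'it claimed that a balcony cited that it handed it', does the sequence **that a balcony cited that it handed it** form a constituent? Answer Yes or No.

[S [NP [Pron it]] [VP [V claimed] [CP [C that] [S [NP [Det a] [N balcony]] [VP [V cited] [CP [C that] [S [NP [Pron it]] [VP [V handed] [NP [Pron it]]]]]]]]]]
The words 'that a balcony cited that it handed it' are exhaustively dominated by a single CP node (built by CP → C S), so they form a constituent.

Yes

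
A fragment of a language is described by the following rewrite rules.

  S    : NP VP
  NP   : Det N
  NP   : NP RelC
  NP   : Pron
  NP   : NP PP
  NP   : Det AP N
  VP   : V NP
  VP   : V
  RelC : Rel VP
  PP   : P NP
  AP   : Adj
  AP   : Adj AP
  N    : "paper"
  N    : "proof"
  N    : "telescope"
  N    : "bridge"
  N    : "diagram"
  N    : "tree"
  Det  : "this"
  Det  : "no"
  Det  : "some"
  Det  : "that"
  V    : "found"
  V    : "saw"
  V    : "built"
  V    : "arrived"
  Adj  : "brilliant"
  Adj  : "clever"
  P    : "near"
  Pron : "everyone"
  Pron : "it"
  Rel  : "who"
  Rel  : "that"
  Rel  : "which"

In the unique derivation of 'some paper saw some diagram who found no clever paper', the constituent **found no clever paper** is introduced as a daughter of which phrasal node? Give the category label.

[S [NP [Det some] [N paper]] [VP [V saw] [NP [NP [Det some] [N diagram]] [RelC [Rel who] [VP [V found] [NP [Det no] [AP [Adj clever]] [N paper]]]]]]]
The span 'found no clever paper' is the VP node built by VP → V NP.
Its mother is the RelC built by RelC → Rel VP.

RelC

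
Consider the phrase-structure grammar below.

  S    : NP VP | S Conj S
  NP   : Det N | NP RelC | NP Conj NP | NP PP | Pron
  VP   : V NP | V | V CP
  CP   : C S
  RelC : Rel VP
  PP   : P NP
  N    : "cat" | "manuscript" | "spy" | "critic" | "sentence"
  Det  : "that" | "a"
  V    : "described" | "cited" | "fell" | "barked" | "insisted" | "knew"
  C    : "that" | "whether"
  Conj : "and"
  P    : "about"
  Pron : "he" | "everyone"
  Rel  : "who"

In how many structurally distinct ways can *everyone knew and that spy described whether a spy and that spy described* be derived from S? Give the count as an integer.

1

[S [S [NP [Pron everyone]] [VP [V knew]]] [Conj and] [S [NP [Det that] [N spy]] [VP [V described] [CP [C whether] [S [NP [NP [Det a] [N spy]] [Conj and] [NP [Det that] [N spy]]] [VP [V described]]]]]]]
No rule offers an alternative attachment or grouping for any span, so this is the only derivation.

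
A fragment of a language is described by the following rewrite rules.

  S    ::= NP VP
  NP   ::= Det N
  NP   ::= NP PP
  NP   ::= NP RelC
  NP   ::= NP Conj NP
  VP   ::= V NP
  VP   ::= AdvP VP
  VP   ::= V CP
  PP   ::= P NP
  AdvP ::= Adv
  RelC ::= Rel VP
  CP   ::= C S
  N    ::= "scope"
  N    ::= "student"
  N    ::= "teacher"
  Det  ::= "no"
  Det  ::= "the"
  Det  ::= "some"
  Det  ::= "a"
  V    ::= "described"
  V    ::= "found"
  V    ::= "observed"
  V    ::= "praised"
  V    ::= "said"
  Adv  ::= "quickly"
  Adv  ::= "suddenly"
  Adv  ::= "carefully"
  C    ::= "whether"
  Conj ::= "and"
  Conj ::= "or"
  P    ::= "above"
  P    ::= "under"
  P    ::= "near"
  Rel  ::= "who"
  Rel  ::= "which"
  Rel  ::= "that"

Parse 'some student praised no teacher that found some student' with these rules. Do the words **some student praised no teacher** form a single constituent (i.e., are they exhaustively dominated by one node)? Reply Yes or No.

[S [NP [Det some] [N student]] [VP [V praised] [NP [NP [Det no] [N teacher]] [RelC [Rel that] [VP [V found] [NP [Det some] [N student]]]]]]]
The smallest constituent containing 'some student praised no teacher' is the S spanning 'some student praised no teacher that found some student'; no single node in the tree dominates exactly the given words.

No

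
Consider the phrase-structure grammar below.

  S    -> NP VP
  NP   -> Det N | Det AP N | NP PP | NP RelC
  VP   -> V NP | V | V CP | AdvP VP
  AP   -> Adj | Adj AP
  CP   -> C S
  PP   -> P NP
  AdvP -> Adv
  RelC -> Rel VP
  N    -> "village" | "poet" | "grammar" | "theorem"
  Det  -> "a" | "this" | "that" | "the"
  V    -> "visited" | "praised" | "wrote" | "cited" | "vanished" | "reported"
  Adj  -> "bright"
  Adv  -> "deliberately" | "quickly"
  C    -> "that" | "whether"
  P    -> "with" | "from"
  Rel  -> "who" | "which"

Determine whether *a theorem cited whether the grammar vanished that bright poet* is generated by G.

S
  NP
    Det: a
    N: theorem
  VP
    V: cited
    CP
      C: whether
      S
        NP
          Det: the
          N: grammar
        VP
          V: vanished
          NP
            Det: that
            AP
              Adj: bright
            N: poet
Each bracket corresponds to one application of a listed rule, so the string is derivable from S.

Grammatical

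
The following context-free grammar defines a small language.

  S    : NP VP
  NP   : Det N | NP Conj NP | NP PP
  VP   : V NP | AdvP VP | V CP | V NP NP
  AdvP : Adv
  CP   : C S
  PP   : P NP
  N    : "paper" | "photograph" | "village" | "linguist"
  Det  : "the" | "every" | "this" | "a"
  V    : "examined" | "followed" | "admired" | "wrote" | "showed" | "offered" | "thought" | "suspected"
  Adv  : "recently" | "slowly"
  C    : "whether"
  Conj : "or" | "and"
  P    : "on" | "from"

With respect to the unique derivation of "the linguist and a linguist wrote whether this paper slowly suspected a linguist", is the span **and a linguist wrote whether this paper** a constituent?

No

[S [NP [NP [Det the] [N linguist]] [Conj and] [NP [Det a] [N linguist]]] [VP [V wrote] [CP [C whether] [S [NP [Det this] [N paper]] [VP [AdvP [Adv slowly]] [VP [V suspected] [NP [Det a] [N linguist]]]]]]]]
The smallest constituent containing 'and a linguist wrote whether this paper' is the S spanning 'the linguist and a linguist wrote whether this paper slowly suspected a linguist'; no single node in the tree dominates exactly the given words.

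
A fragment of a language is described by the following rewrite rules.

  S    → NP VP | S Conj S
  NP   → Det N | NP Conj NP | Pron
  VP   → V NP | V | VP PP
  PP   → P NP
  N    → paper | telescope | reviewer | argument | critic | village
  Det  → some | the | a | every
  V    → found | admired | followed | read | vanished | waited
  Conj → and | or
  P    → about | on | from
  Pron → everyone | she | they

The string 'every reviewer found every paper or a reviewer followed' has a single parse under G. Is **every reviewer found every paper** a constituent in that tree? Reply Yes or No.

Yes

[S [S [NP [Det every] [N reviewer]] [VP [V found] [NP [Det every] [N paper]]]] [Conj or] [S [NP [Det a] [N reviewer]] [VP [V followed]]]]
The words 'every reviewer found every paper' are exhaustively dominated by a single S node (built by S → NP VP), so they form a constituent.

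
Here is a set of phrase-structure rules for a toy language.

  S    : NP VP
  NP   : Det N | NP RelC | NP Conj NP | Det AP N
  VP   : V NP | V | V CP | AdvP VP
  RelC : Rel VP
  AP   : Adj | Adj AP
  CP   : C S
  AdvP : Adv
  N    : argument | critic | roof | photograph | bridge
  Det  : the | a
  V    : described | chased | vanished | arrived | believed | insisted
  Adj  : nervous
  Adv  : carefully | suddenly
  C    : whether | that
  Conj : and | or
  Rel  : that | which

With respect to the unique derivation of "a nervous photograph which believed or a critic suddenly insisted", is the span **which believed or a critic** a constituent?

No

[S [NP [NP [NP [Det a] [AP [Adj nervous]] [N photograph]] [RelC [Rel which] [VP [V believed]]]] [Conj or] [NP [Det a] [N critic]]] [VP [AdvP [Adv suddenly]] [VP [V insisted]]]]
The smallest constituent containing 'which believed or a critic' is the NP spanning 'a nervous photograph which believed or a critic'; no single node in the tree dominates exactly the given words.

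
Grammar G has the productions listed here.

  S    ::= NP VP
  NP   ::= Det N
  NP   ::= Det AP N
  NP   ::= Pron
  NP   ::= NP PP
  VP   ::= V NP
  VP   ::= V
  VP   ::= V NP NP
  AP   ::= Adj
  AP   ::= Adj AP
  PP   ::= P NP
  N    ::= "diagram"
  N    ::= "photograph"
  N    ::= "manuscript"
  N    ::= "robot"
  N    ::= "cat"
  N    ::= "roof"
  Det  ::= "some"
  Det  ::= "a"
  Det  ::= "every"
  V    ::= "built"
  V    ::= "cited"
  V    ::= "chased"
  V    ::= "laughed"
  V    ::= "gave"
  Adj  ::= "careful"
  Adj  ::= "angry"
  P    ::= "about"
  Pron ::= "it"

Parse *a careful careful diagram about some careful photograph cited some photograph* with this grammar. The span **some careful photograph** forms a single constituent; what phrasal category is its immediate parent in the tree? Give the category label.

S
  NP
    NP
      Det: a
      AP
        Adj: careful
        AP
          Adj: careful
      N: diagram
    PP
      P: about
      NP
        Det: some
        AP
          Adj: careful
        N: photograph
  VP
    V: cited
    NP
      Det: some
      N: photograph
The span 'some careful photograph' is the NP node built by NP → Det AP N.
Its mother is the PP built by PP → P NP.

PP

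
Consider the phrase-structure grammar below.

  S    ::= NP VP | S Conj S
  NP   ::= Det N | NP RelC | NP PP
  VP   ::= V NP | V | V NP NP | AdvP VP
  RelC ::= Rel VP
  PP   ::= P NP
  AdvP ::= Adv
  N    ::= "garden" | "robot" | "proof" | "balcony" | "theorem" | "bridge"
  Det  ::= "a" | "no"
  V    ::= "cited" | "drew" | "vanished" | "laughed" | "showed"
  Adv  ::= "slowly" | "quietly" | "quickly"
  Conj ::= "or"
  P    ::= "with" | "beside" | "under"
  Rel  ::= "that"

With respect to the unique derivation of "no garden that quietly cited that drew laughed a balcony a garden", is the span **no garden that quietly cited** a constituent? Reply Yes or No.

Yes

[S [NP [NP [NP [Det no] [N garden]] [RelC [Rel that] [VP [AdvP [Adv quietly]] [VP [V cited]]]]] [RelC [Rel that] [VP [V drew]]]] [VP [V laughed] [NP [Det a] [N balcony]] [NP [Det a] [N garden]]]]
The words 'no garden that quietly cited' are exhaustively dominated by a single NP node (built by NP → NP RelC), so they form a constituent.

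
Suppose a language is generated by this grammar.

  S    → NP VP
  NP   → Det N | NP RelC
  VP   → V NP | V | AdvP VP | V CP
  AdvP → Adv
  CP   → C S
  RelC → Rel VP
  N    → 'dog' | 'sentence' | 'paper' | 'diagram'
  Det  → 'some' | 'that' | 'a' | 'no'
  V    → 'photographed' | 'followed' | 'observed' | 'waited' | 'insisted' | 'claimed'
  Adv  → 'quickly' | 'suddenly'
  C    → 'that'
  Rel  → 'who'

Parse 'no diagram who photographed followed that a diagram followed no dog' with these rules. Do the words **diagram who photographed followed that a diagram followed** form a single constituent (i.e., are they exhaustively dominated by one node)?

No

[S [NP [NP [Det no] [N diagram]] [RelC [Rel who] [VP [V photographed]]]] [VP [V followed] [CP [C that] [S [NP [Det a] [N diagram]] [VP [V followed] [NP [Det no] [N dog]]]]]]]
The smallest constituent containing 'diagram who photographed followed that a diagram followed' is the S spanning 'no diagram who photographed followed that a diagram followed no dog'; no single node in the tree dominates exactly the given words.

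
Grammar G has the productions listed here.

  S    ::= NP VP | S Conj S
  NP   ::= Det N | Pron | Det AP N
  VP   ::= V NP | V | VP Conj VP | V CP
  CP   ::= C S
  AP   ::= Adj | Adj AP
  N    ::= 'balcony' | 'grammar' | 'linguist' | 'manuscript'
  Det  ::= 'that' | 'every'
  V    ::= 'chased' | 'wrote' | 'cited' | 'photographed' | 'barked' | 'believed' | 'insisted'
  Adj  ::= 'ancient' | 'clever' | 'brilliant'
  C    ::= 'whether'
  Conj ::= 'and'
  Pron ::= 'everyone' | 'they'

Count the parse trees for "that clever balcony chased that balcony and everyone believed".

1

[S [S [NP [Det that] [AP [Adj clever]] [N balcony]] [VP [V chased] [NP [Det that] [N balcony]]]] [Conj and] [S [NP [Pron everyone]] [VP [V believed]]]]
No rule offers an alternative attachment or grouping for any span, so this is the only derivation.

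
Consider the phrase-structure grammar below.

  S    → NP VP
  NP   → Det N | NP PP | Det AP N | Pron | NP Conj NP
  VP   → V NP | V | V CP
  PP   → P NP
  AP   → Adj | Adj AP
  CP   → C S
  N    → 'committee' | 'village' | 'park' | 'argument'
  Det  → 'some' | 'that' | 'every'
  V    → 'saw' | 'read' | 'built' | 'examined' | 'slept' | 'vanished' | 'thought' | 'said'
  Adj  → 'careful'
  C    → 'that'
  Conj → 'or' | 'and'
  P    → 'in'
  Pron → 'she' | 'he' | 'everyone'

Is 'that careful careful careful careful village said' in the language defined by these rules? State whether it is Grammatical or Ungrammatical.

Grammatical

S
  NP
    Det: that
    AP
      Adj: careful
      AP
        Adj: careful
        AP
          Adj: careful
          AP
            Adj: careful
    N: village
  VP
    V: said
Every word is introduced by a lexical rule and the phrasal rules combine the resulting categories into a single S.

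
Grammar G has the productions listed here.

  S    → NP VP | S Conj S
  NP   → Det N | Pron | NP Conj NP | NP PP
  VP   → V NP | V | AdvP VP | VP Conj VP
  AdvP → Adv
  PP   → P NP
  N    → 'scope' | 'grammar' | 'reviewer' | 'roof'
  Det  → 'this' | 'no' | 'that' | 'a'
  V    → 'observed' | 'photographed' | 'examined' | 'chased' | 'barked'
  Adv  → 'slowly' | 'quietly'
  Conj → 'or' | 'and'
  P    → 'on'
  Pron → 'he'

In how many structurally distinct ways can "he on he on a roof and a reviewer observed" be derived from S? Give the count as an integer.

Two of the 5 distinct bracketings:
[S [NP [NP [NP [Pron he]] [PP [P on] [NP [NP [Pron he]] [PP [P on] [NP [Det a] [N roof]]]]]] [Conj and] [NP [Det a] [N reviewer]]] [VP [V observed]]]
[S [NP [NP [NP [NP [Pron he]] [PP [P on] [NP [Pron he]]]] [PP [P on] [NP [Det a] [N roof]]]] [Conj and] [NP [Det a] [N reviewer]]] [VP [V observed]]]
The trees differ in how a recursive rule is bracketed over the same span.

5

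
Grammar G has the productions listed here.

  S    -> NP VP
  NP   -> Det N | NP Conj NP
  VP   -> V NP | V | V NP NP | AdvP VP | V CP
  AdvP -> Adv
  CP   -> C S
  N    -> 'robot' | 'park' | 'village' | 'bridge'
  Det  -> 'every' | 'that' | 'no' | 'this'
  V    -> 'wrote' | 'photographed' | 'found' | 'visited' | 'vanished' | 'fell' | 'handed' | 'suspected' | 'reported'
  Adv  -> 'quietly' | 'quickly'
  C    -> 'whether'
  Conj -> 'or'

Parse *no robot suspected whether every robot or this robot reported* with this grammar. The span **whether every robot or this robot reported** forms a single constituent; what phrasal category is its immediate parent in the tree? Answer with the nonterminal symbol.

S
  NP
    Det: no
    N: robot
  VP
    V: suspected
    CP
      C: whether
      S
        NP
          NP
            Det: every
            N: robot
          Conj: or
          NP
            Det: this
            N: robot
        VP
          V: reported
The span 'whether every robot or this robot reported' is the CP node built by CP → C S.
Its mother is the VP built by VP → V CP.

VP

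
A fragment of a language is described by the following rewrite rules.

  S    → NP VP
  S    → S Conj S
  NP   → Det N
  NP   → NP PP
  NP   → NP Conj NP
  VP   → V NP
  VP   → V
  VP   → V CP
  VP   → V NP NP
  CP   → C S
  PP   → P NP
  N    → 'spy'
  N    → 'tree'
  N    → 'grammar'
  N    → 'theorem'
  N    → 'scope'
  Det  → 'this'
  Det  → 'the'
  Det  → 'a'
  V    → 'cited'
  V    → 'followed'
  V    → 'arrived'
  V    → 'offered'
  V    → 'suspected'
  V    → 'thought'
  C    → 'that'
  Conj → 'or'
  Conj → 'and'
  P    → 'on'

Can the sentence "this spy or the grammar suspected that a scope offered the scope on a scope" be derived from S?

[S [NP [NP [Det this] [N spy]] [Conj or] [NP [Det the] [N grammar]]] [VP [V suspected] [CP [C that] [S [NP [Det a] [N scope]] [VP [V offered] [NP [NP [Det the] [N scope]] [PP [P on] [NP [Det a] [N scope]]]]]]]]]
The bracketing above is licensed at every node by one of the given productions, with S at the root.

Grammatical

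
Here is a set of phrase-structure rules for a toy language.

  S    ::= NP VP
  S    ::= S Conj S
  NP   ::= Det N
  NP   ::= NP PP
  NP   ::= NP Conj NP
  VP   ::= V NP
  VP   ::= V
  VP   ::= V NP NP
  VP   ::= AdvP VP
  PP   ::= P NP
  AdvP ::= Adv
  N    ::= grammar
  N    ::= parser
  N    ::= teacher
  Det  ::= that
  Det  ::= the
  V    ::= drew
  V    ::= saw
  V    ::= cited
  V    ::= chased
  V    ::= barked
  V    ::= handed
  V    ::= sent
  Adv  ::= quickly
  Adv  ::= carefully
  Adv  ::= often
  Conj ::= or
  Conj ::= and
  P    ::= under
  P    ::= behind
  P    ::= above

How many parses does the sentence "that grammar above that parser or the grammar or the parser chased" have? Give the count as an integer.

5

Two of the 5 distinct bracketings:
[S [NP [NP [Det that] [N grammar]] [PP [P above] [NP [NP [Det that] [N parser]] [Conj or] [NP [NP [Det the] [N grammar]] [Conj or] [NP [Det the] [N parser]]]]]] [VP [V chased]]]
[S [NP [NP [Det that] [N grammar]] [PP [P above] [NP [NP [NP [Det that] [N parser]] [Conj or] [NP [Det the] [N grammar]]] [Conj or] [NP [Det the] [N parser]]]]] [VP [V chased]]]
The trees differ in how a recursive rule is bracketed over the same span.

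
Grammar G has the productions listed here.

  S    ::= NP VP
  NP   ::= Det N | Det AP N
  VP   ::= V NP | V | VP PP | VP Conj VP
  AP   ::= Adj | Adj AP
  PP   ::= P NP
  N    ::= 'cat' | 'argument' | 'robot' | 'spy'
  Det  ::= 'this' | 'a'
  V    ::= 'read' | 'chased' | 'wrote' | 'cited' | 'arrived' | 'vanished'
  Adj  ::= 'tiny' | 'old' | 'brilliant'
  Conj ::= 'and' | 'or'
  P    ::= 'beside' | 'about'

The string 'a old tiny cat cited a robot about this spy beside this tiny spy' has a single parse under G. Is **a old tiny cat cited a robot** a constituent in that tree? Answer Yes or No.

No

[S [NP [Det a] [AP [Adj old] [AP [Adj tiny]]] [N cat]] [VP [VP [VP [V cited] [NP [Det a] [N robot]]] [PP [P about] [NP [Det this] [N spy]]]] [PP [P beside] [NP [Det this] [AP [Adj tiny]] [N spy]]]]]
The smallest constituent containing 'a old tiny cat cited a robot' is the S spanning 'a old tiny cat cited a robot about this spy beside this tiny spy'; no single node in the tree dominates exactly the given words.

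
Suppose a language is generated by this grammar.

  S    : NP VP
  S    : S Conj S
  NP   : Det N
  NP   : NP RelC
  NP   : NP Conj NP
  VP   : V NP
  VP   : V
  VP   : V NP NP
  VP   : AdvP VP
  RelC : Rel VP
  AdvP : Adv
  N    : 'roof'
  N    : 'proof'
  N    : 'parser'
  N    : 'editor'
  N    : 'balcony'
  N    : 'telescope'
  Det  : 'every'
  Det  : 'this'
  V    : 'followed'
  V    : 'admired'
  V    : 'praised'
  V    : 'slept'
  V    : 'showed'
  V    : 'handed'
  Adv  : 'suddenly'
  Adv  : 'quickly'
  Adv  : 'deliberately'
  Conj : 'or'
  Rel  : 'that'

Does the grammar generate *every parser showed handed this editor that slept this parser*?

For S → NP VP, the only prefix that parses as NP is 'every parser', but the remainder 'showed handed this editor that slept this parser' is not a VP under these rules. The alternative S rule S → S Conj S likewise has no satisfying split.

Ungrammatical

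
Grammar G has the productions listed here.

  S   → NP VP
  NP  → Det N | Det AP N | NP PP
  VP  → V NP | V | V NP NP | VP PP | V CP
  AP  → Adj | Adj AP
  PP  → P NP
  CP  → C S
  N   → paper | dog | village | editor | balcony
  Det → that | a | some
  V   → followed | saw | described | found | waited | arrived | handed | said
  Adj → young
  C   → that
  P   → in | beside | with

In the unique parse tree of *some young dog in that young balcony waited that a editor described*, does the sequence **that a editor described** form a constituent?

[S [NP [NP [Det some] [AP [Adj young]] [N dog]] [PP [P in] [NP [Det that] [AP [Adj young]] [N balcony]]]] [VP [V waited] [CP [C that] [S [NP [Det a] [N editor]] [VP [V described]]]]]]
The words 'that a editor described' are exhaustively dominated by a single CP node (built by CP → C S), so they form a constituent.

Yes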